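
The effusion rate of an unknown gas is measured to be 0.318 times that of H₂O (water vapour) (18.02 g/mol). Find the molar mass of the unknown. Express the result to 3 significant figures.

From Graham's law, rate_X/rate_H₂O = √(M_H₂O/M_X).
0.318 = √(18.02/M_X)
M_X = 18.02 / 0.318² = 18.02 / 0.1011 = 178 g/mol

178 g/mol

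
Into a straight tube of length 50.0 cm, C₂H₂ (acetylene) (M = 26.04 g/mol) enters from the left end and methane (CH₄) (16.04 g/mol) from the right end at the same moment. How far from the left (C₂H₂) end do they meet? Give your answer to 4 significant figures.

21.99 cm

Distances travelled in equal time are proportional to diffusion rates, so d_C₂H₂/d_CH₄ = √(M_CH₄/M_C₂H₂) = √(16.04/26.04) = 0.7848.
With d_C₂H₂ + d_CH₄ = 50.0 cm, d_CH₄ = 50.0/(1 + 0.7848) = 28.01 cm.
d_C₂H₂ = 50.0 − 28.01 = 21.99 cm.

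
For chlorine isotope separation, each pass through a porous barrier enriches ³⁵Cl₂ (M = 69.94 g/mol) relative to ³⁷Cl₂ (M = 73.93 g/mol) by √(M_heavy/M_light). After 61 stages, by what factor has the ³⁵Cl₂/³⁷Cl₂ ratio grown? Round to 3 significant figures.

5.43

The single-stage factor is √(M_heavy/M_light), so 61 stages give [√(73.93/69.94)]^61 = (73.93/69.94)^(61/2).
= 1.05705^(61/2) = 5.43.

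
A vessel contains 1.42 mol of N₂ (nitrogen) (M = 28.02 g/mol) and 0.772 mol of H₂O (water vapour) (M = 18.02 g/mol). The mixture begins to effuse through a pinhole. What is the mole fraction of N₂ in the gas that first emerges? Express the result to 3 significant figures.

0.596

The effusion rate of species i is ∝ p_i/√M_i ∝ n_i/√M_i.
x_N₂(eff) = (n_N₂/√M_N₂) / (n_N₂/√M_N₂ + n_H₂O/√M_H₂O)
= (1.42/√28.02) / (1.42/√28.02 + 0.772/√18.02) = 0.2683/(0.2683 + 0.1819) = 0.596.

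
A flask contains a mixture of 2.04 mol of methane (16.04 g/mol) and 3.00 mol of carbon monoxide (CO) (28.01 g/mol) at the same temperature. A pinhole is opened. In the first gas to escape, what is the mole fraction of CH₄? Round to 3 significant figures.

0.473

Effusion rate of each component ∝ n_i/√M_i (partial pressure × 1/√M).
x_CH₄(eff) = (n_CH₄/√M_CH₄) / (n_CH₄/√M_CH₄ + n_CO/√M_CO)
= (2.04/√16.04) / (2.04/√16.04 + 3.00/√28.01) = 0.5094/(0.5094 + 0.5668) = 0.473.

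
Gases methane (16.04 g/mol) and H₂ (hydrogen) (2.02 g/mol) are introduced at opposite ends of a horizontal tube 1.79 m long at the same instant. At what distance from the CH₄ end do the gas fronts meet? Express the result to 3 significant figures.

0.469 m

The fronts meet when d_CH₄ + d_H₂ = L with d_CH₄/d_H₂ = √(M_H₂/M_CH₄) (Graham's law). Here √(M_H₂/M_CH₄) = √(2.02/16.04) = 0.3549.
With d_CH₄ + d_H₂ = 1.79 m, d_H₂ = 1.79/(1 + 0.3549) = 1.321 m.
d_CH₄ = 1.79 − 1.321 = 0.469 m.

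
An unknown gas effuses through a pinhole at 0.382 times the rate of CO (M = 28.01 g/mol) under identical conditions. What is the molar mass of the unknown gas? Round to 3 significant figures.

192 g/mol

Graham's law gives rate_X/rate_CO = √(M_CO/M_X).
0.382 = √(28.01/M_X)
M_X = 28.01 / 0.382² = 28.01 / 0.1459 = 192 g/mol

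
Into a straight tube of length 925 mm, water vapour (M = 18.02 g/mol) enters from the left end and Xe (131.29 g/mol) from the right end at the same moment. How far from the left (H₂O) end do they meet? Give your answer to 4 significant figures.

674.9 mm

The fronts meet when d_H₂O + d_Xe = L with d_H₂O/d_Xe = √(M_Xe/M_H₂O) (Graham's law). Here √(M_Xe/M_H₂O) = √(131.29/18.02) = 2.699.
With d_H₂O + d_Xe = 925 mm, d_Xe = 925/(1 + 2.699) = 250.1 mm.
d_H₂O = 925 − 250.1 = 674.9 mm.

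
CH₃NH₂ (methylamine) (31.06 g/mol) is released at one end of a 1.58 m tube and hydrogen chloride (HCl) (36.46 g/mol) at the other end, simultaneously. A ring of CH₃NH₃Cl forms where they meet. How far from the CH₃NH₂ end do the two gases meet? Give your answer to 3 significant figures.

0.822 m

Graham's law gives d_CH₃NH₂/d_HCl = rate_CH₃NH₂/rate_HCl = √(M_HCl/M_CH₃NH₂) = √(36.46/31.06) = 1.083.
With d_CH₃NH₂ + d_HCl = 1.58 m, d_HCl = 1.58/(1 + 1.083) = 0.7584 m.
d_CH₃NH₂ = 1.58 − 0.7584 = 0.822 m.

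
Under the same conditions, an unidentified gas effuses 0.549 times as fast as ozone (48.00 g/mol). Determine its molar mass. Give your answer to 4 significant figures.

Graham's law gives rate_X/rate_O₃ = √(M_O₃/M_X).
0.549 = √(48.00/M_X)
M_X = 48.00 / 0.549² = 48.00 / 0.3014 = 159.3 g/mol

159.3 g/mol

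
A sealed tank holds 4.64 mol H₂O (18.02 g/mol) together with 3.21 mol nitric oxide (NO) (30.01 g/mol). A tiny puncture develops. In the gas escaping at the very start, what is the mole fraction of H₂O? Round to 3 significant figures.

The effusion rate of species i is ∝ p_i/√M_i ∝ n_i/√M_i.
So x_H₂O in the escaping gas = (n_H₂O/√M_H₂O) / Σ(n_i/√M_i)
= (4.64/√18.02) / (4.64/√18.02 + 3.21/√30.01) = 1.093/(1.093 + 0.5860) = 0.651.

0.651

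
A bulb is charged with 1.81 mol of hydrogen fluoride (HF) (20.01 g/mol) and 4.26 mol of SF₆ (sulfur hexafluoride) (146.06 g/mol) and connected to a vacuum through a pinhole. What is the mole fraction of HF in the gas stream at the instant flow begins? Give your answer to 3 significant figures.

0.534

Effusion rate of each component ∝ n_i/√M_i (partial pressure × 1/√M).
x_HF(eff) = (n_HF/√M_HF) / (n_HF/√M_HF + n_SF₆/√M_SF₆)
= (1.81/√20.01) / (1.81/√20.01 + 4.26/√146.06) = 0.4046/(0.4046 + 0.3525) = 0.534.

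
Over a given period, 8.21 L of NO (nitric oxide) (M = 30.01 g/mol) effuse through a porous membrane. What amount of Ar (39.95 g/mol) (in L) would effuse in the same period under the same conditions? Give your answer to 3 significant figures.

Graham's law gives rate_Ar/rate_NO = √(M_NO/M_Ar) = √(30.01/39.95) = √0.7512 = 0.8667.
So the volume for Ar is 8.21 × 0.8667 = 7.12 L.

7.12 L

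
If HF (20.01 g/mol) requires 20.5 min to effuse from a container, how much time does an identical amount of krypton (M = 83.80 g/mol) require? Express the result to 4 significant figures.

By Graham's law, t_Kr/t_HF = √(M_Kr/M_HF) = √(83.80/20.01) = √4.188 = 2.046.
So the time for Kr is 20.5 × 2.046 = 41.95 min.

41.95 min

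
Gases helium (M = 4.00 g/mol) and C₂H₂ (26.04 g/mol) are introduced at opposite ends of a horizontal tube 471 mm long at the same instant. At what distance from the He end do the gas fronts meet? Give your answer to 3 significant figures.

The fronts meet when d_He + d_C₂H₂ = L with d_He/d_C₂H₂ = √(M_C₂H₂/M_He) (Graham's law). Here √(M_C₂H₂/M_He) = √(26.04/4.00) = 2.551.
With d_He + d_C₂H₂ = 471 mm, d_C₂H₂ = 471/(1 + 2.551) = 132.6 mm.
d_He = 471 − 132.6 = 338 mm.

338 mm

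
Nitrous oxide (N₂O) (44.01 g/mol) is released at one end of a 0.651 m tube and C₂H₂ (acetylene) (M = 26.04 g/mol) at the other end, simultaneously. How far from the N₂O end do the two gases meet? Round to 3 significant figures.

Graham's law gives d_N₂O/d_C₂H₂ = rate_N₂O/rate_C₂H₂ = √(M_C₂H₂/M_N₂O) = √(26.04/44.01) = 0.7692.
With d_N₂O + d_C₂H₂ = 0.651 m, d_C₂H₂ = 0.651/(1 + 0.7692) = 0.3680 m.
d_N₂O = 0.651 − 0.3680 = 0.283 m.

0.283 m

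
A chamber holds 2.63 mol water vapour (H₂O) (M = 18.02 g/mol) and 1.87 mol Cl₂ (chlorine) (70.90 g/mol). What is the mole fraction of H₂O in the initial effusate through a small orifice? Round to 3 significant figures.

0.736

Rate_i ∝ x_i/√M_i (Graham's law weighted by mole fraction), so the effusate composition follows n_i/√M_i.
Mole fraction of H₂O in the effusate = (n_H₂O/√M_H₂O) / (n_H₂O/√M_H₂O + n_Cl₂/√M_Cl₂)
= (2.63/√18.02) / (2.63/√18.02 + 1.87/√70.90) = 0.6196/(0.6196 + 0.2221) = 0.736.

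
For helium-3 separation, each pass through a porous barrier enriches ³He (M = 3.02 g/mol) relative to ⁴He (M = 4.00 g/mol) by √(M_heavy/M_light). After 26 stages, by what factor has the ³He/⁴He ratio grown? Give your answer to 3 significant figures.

After 26 stages the ratio has grown by (√(4.00/3.02))^26 = (4.00/3.02)^(26/2).
= 1.32450^13 = 38.6.

38.6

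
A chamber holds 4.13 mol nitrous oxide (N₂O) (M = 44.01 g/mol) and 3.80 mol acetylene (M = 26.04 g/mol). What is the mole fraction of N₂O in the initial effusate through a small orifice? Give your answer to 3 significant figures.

The effusion rate of species i is ∝ p_i/√M_i ∝ n_i/√M_i.
So x_N₂O in the escaping gas = (n_N₂O/√M_N₂O) / Σ(n_i/√M_i)
= (4.13/√44.01) / (4.13/√44.01 + 3.80/√26.04) = 0.6226/(0.6226 + 0.7447) = 0.455.

0.455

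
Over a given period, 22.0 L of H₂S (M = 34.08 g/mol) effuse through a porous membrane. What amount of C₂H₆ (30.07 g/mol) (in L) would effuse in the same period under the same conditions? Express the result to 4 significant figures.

Since effusion rate ∝ 1/√M, rate_C₂H₆/rate_H₂S = √(M_H₂S/M_C₂H₆) = √(34.08/30.07) = √1.133 = 1.065.
So the volume for C₂H₆ is 22.0 × 1.065 = 23.42 L.

23.42 L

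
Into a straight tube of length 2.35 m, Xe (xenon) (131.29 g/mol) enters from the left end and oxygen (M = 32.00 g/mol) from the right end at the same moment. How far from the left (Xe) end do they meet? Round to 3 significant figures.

Graham's law gives d_Xe/d_O₂ = rate_Xe/rate_O₂ = √(M_O₂/M_Xe) = √(32.00/131.29) = 0.4937.
With d_Xe + d_O₂ = 2.35 m, d_O₂ = 2.35/(1 + 0.4937) = 1.573 m.
d_Xe = 2.35 − 1.573 = 0.777 m.

0.777 m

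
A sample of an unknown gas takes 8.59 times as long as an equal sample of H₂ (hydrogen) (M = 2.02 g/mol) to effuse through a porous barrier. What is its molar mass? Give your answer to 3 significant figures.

By Graham's law, t_X/t_H₂ = √(M_X/M_H₂).
8.59 = √(M_X/2.02)
M_X = 2.02 × 8.59² = 2.02 × 73.79 = 149 g/mol

149 g/mol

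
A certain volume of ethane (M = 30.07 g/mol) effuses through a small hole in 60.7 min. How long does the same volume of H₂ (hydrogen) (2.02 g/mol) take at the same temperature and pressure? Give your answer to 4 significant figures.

Graham's law gives t_H₂/t_C₂H₆ = √(M_H₂/M_C₂H₆) = √(2.02/30.07) = √0.06718 = 0.2592.
So the time for H₂ is 60.7 × 0.2592 = 15.73 min.

15.73 min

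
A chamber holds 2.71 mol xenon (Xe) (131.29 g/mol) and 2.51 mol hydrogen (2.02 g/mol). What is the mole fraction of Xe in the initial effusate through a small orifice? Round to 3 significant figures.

Rate_i ∝ x_i/√M_i (Graham's law weighted by mole fraction), so the effusate composition follows n_i/√M_i.
x_Xe(eff) = (n_Xe/√M_Xe) / (n_Xe/√M_Xe + n_H₂/√M_H₂)
= (2.71/√131.29) / (2.71/√131.29 + 2.51/√2.02) = 0.2365/(0.2365 + 1.766) = 0.118.

0.118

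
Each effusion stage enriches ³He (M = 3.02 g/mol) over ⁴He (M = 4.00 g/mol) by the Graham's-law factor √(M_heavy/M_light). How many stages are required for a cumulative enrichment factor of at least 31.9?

Single-stage factor α = √(4.00/3.02), so ln α = ½ ln(1.32450) = 0.1405.
Need α^N ≥ 31.9 ⇒ N ≥ ln(31.9) / ln α = 3.463 / 0.1405 = 24.64.
Rounding up, N = 25 stages.

25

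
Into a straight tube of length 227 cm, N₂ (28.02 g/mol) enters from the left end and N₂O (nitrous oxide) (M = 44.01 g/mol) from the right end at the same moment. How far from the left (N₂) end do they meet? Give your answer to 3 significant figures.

126 cm

The fronts meet when d_N₂ + d_N₂O = L with d_N₂/d_N₂O = √(M_N₂O/M_N₂) (Graham's law). Here √(M_N₂O/M_N₂) = √(44.01/28.02) = 1.253.
With d_N₂ + d_N₂O = 227 cm, d_N₂O = 227/(1 + 1.253) = 100.7 cm.
d_N₂ = 227 − 100.7 = 126 cm.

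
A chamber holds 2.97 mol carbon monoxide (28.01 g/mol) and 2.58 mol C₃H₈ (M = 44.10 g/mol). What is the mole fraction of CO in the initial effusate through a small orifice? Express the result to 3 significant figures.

0.591

Each component's effusion rate ∝ (its partial pressure)·(1/√M) ∝ n_i/√M_i.
Mole fraction of CO in the effusate = (n_CO/√M_CO) / (n_CO/√M_CO + n_C₃H₈/√M_C₃H₈)
= (2.97/√28.01) / (2.97/√28.01 + 2.58/√44.10) = 0.5612/(0.5612 + 0.3885) = 0.591.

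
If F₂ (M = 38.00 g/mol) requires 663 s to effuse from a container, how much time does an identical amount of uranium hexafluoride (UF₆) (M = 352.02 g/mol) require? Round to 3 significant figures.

2020 s

Using Graham's law: t_UF₆/t_F₂ = √(M_UF₆/M_F₂) = √(352.02/38.00) = √9.264 = 3.044.
So the time for UF₆ is 663 × 3.044 = 2020 s.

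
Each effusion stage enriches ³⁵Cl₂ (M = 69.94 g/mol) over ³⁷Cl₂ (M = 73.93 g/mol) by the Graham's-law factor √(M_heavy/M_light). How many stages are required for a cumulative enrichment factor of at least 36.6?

Per stage α = (73.93/69.94)^(1/2) = 1.05705^0.5, giving ln α = 0.02774.
Need α^N ≥ 36.6 ⇒ N ≥ ln(36.6) / ln α = 3.600 / 0.02774 = 129.78.
So at least 130 stages are needed.

130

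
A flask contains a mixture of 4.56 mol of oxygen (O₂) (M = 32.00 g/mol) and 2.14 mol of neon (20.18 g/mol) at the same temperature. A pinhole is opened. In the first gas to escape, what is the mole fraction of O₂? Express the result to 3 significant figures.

0.629

Rate_i ∝ x_i/√M_i (Graham's law weighted by mole fraction), so the effusate composition follows n_i/√M_i.
Mole fraction of O₂ in the effusate = (n_O₂/√M_O₂) / (n_O₂/√M_O₂ + n_Ne/√M_Ne)
= (4.56/√32.00) / (4.56/√32.00 + 2.14/√20.18) = 0.8061/(0.8061 + 0.4764) = 0.629.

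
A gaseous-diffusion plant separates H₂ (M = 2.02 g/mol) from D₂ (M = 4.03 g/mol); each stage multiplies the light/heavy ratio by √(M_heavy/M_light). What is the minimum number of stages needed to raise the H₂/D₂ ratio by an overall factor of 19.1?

9

Per stage α = (4.03/2.02)^(1/2) = 1.99505^0.5, giving ln α = 0.3453.
Need α^N ≥ 19.1 ⇒ N ≥ ln(19.1) / ln α = 2.950 / 0.3453 = 8.54.
So at least 9 stages are needed.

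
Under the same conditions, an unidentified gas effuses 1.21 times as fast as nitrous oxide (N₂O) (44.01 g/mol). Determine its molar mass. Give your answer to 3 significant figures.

Using Graham's law: rate_X/rate_N₂O = √(M_N₂O/M_X).
1.21 = √(44.01/M_X)
M_X = 44.01 / 1.21² = 44.01 / 1.464 = 30.1 g/mol

30.1 g/mol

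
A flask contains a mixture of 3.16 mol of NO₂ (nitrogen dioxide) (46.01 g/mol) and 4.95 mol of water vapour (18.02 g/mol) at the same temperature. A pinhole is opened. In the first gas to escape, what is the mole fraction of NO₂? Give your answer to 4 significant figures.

0.2855

Effusion rate of each component ∝ n_i/√M_i (partial pressure × 1/√M).
So x_NO₂ in the escaping gas = (n_NO₂/√M_NO₂) / Σ(n_i/√M_i)
= (3.16/√46.01) / (3.16/√46.01 + 4.95/√18.02) = 0.4659/(0.4659 + 1.166) = 0.2855.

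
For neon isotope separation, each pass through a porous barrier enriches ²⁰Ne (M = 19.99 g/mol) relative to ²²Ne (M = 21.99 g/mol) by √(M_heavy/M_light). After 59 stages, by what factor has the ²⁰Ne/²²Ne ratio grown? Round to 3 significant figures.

After 59 stages the ratio has grown by (√(21.99/19.99))^59 = (21.99/19.99)^(59/2).
= 1.10005^(59/2) = 16.7.

16.7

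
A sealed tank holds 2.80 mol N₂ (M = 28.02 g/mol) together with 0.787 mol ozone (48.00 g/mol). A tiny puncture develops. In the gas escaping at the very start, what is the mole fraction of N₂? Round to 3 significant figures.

Each component's effusion rate ∝ (its partial pressure)·(1/√M) ∝ n_i/√M_i.
Mole fraction of N₂ in the effusate = (n_N₂/√M_N₂) / (n_N₂/√M_N₂ + n_O₃/√M_O₃)
= (2.80/√28.02) / (2.80/√28.02 + 0.787/√48.00) = 0.5290/(0.5290 + 0.1136) = 0.823.

0.823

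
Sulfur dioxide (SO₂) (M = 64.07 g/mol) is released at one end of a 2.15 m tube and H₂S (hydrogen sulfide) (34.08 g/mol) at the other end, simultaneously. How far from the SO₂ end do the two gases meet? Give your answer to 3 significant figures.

The fronts meet when d_SO₂ + d_H₂S = L with d_SO₂/d_H₂S = √(M_H₂S/M_SO₂) (Graham's law). Here √(M_H₂S/M_SO₂) = √(34.08/64.07) = 0.7293.
With d_SO₂ + d_H₂S = 2.15 m, d_H₂S = 2.15/(1 + 0.7293) = 1.243 m.
d_SO₂ = 2.15 − 1.243 = 0.907 m.

0.907 m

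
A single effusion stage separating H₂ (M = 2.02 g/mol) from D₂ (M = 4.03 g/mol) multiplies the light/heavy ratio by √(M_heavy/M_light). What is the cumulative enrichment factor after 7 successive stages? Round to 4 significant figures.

Each stage multiplies the ratio by α = √(4.03/2.02), so after 7 stages the overall factor is α^7 = (4.03/2.02)^(7/2).
= 1.99505^(7/2) = 11.22.

11.22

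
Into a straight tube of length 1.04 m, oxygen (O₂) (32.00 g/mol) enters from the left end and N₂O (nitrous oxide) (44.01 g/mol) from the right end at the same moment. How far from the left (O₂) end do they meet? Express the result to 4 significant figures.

0.5613 m

The fronts meet when d_O₂ + d_N₂O = L with d_O₂/d_N₂O = √(M_N₂O/M_O₂) (Graham's law). Here √(M_N₂O/M_O₂) = √(44.01/32.00) = 1.173.
With d_O₂ + d_N₂O = 1.04 m, d_N₂O = 1.04/(1 + 1.173) = 0.4787 m.
d_O₂ = 1.04 − 0.4787 = 0.5613 m.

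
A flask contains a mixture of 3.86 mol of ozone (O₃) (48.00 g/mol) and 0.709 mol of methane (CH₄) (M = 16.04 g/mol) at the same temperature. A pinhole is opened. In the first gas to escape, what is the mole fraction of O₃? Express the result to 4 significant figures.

0.7589

The effusion rate of species i is ∝ p_i/√M_i ∝ n_i/√M_i.
Mole fraction of O₃ in the effusate = (n_O₃/√M_O₃) / (n_O₃/√M_O₃ + n_CH₄/√M_CH₄)
= (3.86/√48.00) / (3.86/√48.00 + 0.709/√16.04) = 0.5571/(0.5571 + 0.1770) = 0.7589.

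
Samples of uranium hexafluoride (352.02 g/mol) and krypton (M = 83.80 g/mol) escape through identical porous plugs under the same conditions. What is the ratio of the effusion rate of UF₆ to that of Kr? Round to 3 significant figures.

Since effusion rate ∝ 1/√M, rate_UF₆/rate_Kr = √(M_Kr/M_UF₆) = √(83.80/352.02) = √0.2381 = 0.488.

0.488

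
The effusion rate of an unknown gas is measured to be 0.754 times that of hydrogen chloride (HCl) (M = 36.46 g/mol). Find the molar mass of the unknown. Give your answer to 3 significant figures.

From Graham's law, rate_X/rate_HCl = √(M_HCl/M_X).
0.754 = √(36.46/M_X)
M_X = 36.46 / 0.754² = 36.46 / 0.5685 = 64.1 g/mol

64.1 g/mol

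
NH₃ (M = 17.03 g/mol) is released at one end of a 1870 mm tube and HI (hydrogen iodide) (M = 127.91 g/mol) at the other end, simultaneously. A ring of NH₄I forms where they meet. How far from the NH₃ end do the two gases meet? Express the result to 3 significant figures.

1370 mm

The fronts meet when d_NH₃ + d_HI = L with d_NH₃/d_HI = √(M_HI/M_NH₃) (Graham's law). Here √(M_HI/M_NH₃) = √(127.91/17.03) = 2.741.
With d_NH₃ + d_HI = 1870 mm, d_HI = 1870/(1 + 2.741) = 499.9 mm.
d_NH₃ = 1870 − 499.9 = 1370 mm.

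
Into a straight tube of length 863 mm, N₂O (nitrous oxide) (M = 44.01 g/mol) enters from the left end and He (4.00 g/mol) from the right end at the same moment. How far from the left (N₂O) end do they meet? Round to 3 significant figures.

200 mm

Distances travelled in equal time are proportional to diffusion rates, so d_N₂O/d_He = √(M_He/M_N₂O) = √(4.00/44.01) = 0.3015.
With d_N₂O + d_He = 863 mm, d_He = 863/(1 + 0.3015) = 663.1 mm.
d_N₂O = 863 − 663.1 = 200 mm.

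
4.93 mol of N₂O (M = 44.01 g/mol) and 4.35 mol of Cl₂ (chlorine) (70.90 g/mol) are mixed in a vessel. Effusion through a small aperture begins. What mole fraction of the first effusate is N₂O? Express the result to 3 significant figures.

The effusion rate of species i is ∝ p_i/√M_i ∝ n_i/√M_i.
Mole fraction of N₂O in the effusate = (n_N₂O/√M_N₂O) / (n_N₂O/√M_N₂O + n_Cl₂/√M_Cl₂)
= (4.93/√44.01) / (4.93/√44.01 + 4.35/√70.90) = 0.7431/(0.7431 + 0.5166) = 0.590.

0.590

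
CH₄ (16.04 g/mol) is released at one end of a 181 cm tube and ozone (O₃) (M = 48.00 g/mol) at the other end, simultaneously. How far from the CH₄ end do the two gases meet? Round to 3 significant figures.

Graham's law gives d_CH₄/d_O₃ = rate_CH₄/rate_O₃ = √(M_O₃/M_CH₄) = √(48.00/16.04) = 1.730.
With d_CH₄ + d_O₃ = 181 cm, d_O₃ = 181/(1 + 1.730) = 66.30 cm.
d_CH₄ = 181 − 66.30 = 115 cm.

115 cm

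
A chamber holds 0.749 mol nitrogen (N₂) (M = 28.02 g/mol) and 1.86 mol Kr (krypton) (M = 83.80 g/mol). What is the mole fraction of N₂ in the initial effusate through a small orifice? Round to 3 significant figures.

Effusion rate of each component ∝ n_i/√M_i (partial pressure × 1/√M).
So x_N₂ in the escaping gas = (n_N₂/√M_N₂) / Σ(n_i/√M_i)
= (0.749/√28.02) / (0.749/√28.02 + 1.86/√83.80) = 0.1415/(0.1415 + 0.2032) = 0.411.

0.411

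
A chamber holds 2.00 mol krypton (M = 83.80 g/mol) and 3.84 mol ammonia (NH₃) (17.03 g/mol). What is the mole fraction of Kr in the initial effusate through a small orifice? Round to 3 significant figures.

Rate_i ∝ x_i/√M_i (Graham's law weighted by mole fraction), so the effusate composition follows n_i/√M_i.
Mole fraction of Kr in the effusate = (n_Kr/√M_Kr) / (n_Kr/√M_Kr + n_NH₃/√M_NH₃)
= (2.00/√83.80) / (2.00/√83.80 + 3.84/√17.03) = 0.2185/(0.2185 + 0.9305) = 0.190.

0.190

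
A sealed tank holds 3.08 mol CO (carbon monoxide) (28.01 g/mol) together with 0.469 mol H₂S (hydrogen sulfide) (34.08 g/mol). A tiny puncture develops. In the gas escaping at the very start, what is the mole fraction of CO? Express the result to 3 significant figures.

0.879

Effusion rate of each component ∝ n_i/√M_i (partial pressure × 1/√M).
x_CO(eff) = (n_CO/√M_CO) / (n_CO/√M_CO + n_H₂S/√M_H₂S)
= (3.08/√28.01) / (3.08/√28.01 + 0.469/√34.08) = 0.5820/(0.5820 + 0.08034) = 0.879.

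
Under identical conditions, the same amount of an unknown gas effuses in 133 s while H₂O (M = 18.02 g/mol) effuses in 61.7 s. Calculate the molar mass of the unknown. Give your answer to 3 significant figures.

Using Graham's law: t_X/t_H₂O = √(M_X/M_H₂O).
133/61.7 = 2.156 = √(M_X/18.02)
M_X = 18.02 × 2.156² = 18.02 × 4.647 = 83.7 g/mol

83.7 g/mol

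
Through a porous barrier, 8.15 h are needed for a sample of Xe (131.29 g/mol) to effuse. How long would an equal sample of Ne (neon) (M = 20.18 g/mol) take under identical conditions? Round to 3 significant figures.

3.20 h

By Graham's law, t_Ne/t_Xe = √(M_Ne/M_Xe) = √(20.18/131.29) = √0.1537 = 0.3921.
So the time for Ne is 8.15 × 0.3921 = 3.20 h.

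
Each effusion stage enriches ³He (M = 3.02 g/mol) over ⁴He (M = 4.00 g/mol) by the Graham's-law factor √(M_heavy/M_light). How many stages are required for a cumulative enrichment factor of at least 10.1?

17

Per stage α = (4.00/3.02)^(1/2) = 1.32450^0.5, giving ln α = 0.1405.
Need α^N ≥ 10.1 ⇒ N ≥ ln(10.1) / ln α = 2.313 / 0.1405 = 16.46.
Minimum whole number of stages: N = 17.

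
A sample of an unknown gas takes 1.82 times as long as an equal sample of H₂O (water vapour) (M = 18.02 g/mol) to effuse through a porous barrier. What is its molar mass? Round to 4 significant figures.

Using Graham's law: t_X/t_H₂O = √(M_X/M_H₂O).
1.82 = √(M_X/18.02)
M_X = 18.02 × 1.82² = 18.02 × 3.312 = 59.69 g/mol

59.69 g/mol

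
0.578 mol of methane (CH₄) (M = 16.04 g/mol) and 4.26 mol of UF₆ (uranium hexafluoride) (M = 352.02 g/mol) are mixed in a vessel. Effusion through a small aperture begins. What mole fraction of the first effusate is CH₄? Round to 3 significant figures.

0.389

Each component's effusion rate ∝ (its partial pressure)·(1/√M) ∝ n_i/√M_i.
So x_CH₄ in the escaping gas = (n_CH₄/√M_CH₄) / Σ(n_i/√M_i)
= (0.578/√16.04) / (0.578/√16.04 + 4.26/√352.02) = 0.1443/(0.1443 + 0.2271) = 0.389.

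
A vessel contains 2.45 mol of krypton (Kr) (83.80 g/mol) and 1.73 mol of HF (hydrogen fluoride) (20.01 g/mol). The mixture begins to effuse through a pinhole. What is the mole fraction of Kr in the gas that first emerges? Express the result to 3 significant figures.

0.409

Rate_i ∝ x_i/√M_i (Graham's law weighted by mole fraction), so the effusate composition follows n_i/√M_i.
x_Kr(eff) = (n_Kr/√M_Kr) / (n_Kr/√M_Kr + n_HF/√M_HF)
= (2.45/√83.80) / (2.45/√83.80 + 1.73/√20.01) = 0.2676/(0.2676 + 0.3867) = 0.409.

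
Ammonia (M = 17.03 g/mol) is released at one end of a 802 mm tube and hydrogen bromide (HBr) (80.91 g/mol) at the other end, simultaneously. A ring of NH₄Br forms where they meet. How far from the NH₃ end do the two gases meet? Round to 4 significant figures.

The fronts meet when d_NH₃ + d_HBr = L with d_NH₃/d_HBr = √(M_HBr/M_NH₃) (Graham's law). Here √(M_HBr/M_NH₃) = √(80.91/17.03) = 2.180.
With d_NH₃ + d_HBr = 802 mm, d_HBr = 802/(1 + 2.180) = 252.2 mm.
d_NH₃ = 802 − 252.2 = 549.8 mm.

549.8 mm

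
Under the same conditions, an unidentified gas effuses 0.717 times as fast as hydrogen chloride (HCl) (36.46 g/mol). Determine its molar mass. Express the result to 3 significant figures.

70.9 g/mol

From Graham's law, rate_X/rate_HCl = √(M_HCl/M_X).
0.717 = √(36.46/M_X)
M_X = 36.46 / 0.717² = 36.46 / 0.5141 = 70.9 g/mol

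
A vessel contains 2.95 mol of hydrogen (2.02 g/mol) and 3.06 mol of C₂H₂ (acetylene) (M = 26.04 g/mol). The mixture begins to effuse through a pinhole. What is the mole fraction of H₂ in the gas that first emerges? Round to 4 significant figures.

0.7759

Effusion rate of each component ∝ n_i/√M_i (partial pressure × 1/√M).
Mole fraction of H₂ in the effusate = (n_H₂/√M_H₂) / (n_H₂/√M_H₂ + n_C₂H₂/√M_C₂H₂)
= (2.95/√2.02) / (2.95/√2.02 + 3.06/√26.04) = 2.076/(2.076 + 0.5997) = 0.7759.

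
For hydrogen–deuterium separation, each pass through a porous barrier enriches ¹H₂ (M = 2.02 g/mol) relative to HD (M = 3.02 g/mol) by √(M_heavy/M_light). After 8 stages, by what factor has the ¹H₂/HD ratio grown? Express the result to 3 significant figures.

After 8 stages the ratio has grown by (√(3.02/2.02))^8 = (3.02/2.02)^(8/2).
= 1.49505^4 = 5.00.

5.00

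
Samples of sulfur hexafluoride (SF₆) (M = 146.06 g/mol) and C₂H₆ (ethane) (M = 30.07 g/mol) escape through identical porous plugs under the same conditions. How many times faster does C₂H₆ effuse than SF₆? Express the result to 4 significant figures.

Since effusion rate ∝ 1/√M, rate_C₂H₆/rate_SF₆ = √(M_SF₆/M_C₂H₆) = √(146.06/30.07) = √4.857 = 2.204.

2.204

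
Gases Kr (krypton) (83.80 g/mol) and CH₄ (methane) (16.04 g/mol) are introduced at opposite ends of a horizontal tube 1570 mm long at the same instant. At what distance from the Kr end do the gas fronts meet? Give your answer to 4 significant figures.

477.8 mm

In equal time, each gas travels a distance ∝ its rate ∝ 1/√M, so d_Kr/d_CH₄ = √(M_CH₄/M_Kr) = √(16.04/83.80) = 0.4375.
With d_Kr + d_CH₄ = 1570 mm, d_CH₄ = 1570/(1 + 0.4375) = 1092 mm.
d_Kr = 1570 − 1092 = 477.8 mm.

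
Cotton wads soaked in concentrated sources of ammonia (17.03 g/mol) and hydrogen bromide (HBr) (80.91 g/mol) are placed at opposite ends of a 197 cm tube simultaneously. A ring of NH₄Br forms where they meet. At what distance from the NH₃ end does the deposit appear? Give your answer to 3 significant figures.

The fronts meet when d_NH₃ + d_HBr = L with d_NH₃/d_HBr = √(M_HBr/M_NH₃) (Graham's law). Here √(M_HBr/M_NH₃) = √(80.91/17.03) = 2.180.
With d_NH₃ + d_HBr = 197 cm, d_HBr = 197/(1 + 2.180) = 61.96 cm.
d_NH₃ = 197 − 61.96 = 135 cm.

135 cm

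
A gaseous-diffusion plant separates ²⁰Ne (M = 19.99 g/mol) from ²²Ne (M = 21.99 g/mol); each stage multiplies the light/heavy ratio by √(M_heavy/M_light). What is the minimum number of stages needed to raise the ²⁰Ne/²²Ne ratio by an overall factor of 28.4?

With α = √(21.99/19.99) per stage, ln α = ½ ln(1.10005) = 0.04768.
Need α^N ≥ 28.4 ⇒ N ≥ ln(28.4) / ln α = 3.346 / 0.04768 = 70.19.
So at least 71 stages are needed.

71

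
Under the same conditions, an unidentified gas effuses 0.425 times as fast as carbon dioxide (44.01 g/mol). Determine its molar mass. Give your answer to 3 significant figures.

From Graham's law, rate_X/rate_CO₂ = √(M_CO₂/M_X).
0.425 = √(44.01/M_X)
M_X = 44.01 / 0.425² = 44.01 / 0.1806 = 244 g/mol

244 g/mol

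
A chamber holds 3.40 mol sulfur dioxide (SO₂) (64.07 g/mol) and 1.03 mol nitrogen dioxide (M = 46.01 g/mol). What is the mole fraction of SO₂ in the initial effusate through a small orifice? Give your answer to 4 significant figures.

0.7367

Each component's effusion rate ∝ (its partial pressure)·(1/√M) ∝ n_i/√M_i.
So x_SO₂ in the escaping gas = (n_SO₂/√M_SO₂) / Σ(n_i/√M_i)
= (3.40/√64.07) / (3.40/√64.07 + 1.03/√46.01) = 0.4248/(0.4248 + 0.1518) = 0.7367.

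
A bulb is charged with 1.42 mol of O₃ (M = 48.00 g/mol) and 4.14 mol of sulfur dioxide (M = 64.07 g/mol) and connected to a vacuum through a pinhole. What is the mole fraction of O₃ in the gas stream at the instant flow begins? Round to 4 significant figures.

Effusion rate of each component ∝ n_i/√M_i (partial pressure × 1/√M).
Mole fraction of O₃ in the effusate = (n_O₃/√M_O₃) / (n_O₃/√M_O₃ + n_SO₂/√M_SO₂)
= (1.42/√48.00) / (1.42/√48.00 + 4.14/√64.07) = 0.2050/(0.2050 + 0.5172) = 0.2838.

0.2838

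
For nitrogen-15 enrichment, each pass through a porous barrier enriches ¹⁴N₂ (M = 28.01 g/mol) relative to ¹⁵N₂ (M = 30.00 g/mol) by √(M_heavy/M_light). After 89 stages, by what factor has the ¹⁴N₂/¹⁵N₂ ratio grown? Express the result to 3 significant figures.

The single-stage factor is √(M_heavy/M_light), so 89 stages give [√(30.00/28.01)]^89 = (30.00/28.01)^(89/2).
= 1.07105^(89/2) = 21.2.

21.2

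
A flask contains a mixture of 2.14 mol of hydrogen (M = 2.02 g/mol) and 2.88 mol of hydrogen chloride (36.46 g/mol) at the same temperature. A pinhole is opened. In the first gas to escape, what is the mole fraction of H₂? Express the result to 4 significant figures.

Each component's effusion rate ∝ (its partial pressure)·(1/√M) ∝ n_i/√M_i.
Mole fraction of H₂ in the effusate = (n_H₂/√M_H₂) / (n_H₂/√M_H₂ + n_HCl/√M_HCl)
= (2.14/√2.02) / (2.14/√2.02 + 2.88/√36.46) = 1.506/(1.506 + 0.4770) = 0.7594.

0.7594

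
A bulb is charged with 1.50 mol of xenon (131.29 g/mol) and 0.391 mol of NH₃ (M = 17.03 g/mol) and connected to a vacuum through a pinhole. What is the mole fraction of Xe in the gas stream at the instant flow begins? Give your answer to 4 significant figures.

Effusion rate of each component ∝ n_i/√M_i (partial pressure × 1/√M).
x_Xe(eff) = (n_Xe/√M_Xe) / (n_Xe/√M_Xe + n_NH₃/√M_NH₃)
= (1.50/√131.29) / (1.50/√131.29 + 0.391/√17.03) = 0.1309/(0.1309 + 0.09475) = 0.5801.

0.5801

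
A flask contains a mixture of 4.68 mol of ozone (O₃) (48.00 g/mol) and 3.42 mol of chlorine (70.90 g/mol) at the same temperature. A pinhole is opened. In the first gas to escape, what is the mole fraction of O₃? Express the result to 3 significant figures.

0.624

The effusion rate of species i is ∝ p_i/√M_i ∝ n_i/√M_i.
So x_O₃ in the escaping gas = (n_O₃/√M_O₃) / Σ(n_i/√M_i)
= (4.68/√48.00) / (4.68/√48.00 + 3.42/√70.90) = 0.6755/(0.6755 + 0.4062) = 0.624.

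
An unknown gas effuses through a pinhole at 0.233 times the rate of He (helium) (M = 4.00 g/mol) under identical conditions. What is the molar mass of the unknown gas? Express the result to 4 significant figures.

73.68 g/mol

Using Graham's law: rate_X/rate_He = √(M_He/M_X).
0.233 = √(4.00/M_X)
M_X = 4.00 / 0.233² = 4.00 / 0.05429 = 73.68 g/mol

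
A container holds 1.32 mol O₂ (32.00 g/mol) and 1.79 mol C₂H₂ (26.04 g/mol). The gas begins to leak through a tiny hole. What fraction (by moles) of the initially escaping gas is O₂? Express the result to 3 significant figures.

The effusion rate of species i is ∝ p_i/√M_i ∝ n_i/√M_i.
So x_O₂ in the escaping gas = (n_O₂/√M_O₂) / Σ(n_i/√M_i)
= (1.32/√32.00) / (1.32/√32.00 + 1.79/√26.04) = 0.2333/(0.2333 + 0.3508) = 0.399.

0.399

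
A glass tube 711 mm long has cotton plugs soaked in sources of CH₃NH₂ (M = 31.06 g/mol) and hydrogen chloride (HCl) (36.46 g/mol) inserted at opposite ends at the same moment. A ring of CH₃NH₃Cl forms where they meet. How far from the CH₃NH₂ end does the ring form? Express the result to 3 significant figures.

370 mm

Graham's law gives d_CH₃NH₂/d_HCl = rate_CH₃NH₂/rate_HCl = √(M_HCl/M_CH₃NH₂) = √(36.46/31.06) = 1.083.
With d_CH₃NH₂ + d_HCl = 711 mm, d_HCl = 711/(1 + 1.083) = 341.3 mm.
d_CH₃NH₂ = 711 − 341.3 = 370 mm.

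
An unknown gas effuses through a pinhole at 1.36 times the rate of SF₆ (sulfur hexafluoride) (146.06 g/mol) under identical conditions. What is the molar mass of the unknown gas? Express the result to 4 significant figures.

By Graham's law, rate_X/rate_SF₆ = √(M_SF₆/M_X).
1.36 = √(146.06/M_X)
M_X = 146.06 / 1.36² = 146.06 / 1.850 = 78.97 g/mol

78.97 g/mol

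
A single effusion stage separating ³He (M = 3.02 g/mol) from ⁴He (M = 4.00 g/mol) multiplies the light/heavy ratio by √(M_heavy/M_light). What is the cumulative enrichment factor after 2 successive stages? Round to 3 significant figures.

1.32

The single-stage factor is √(M_heavy/M_light), so 2 stages give [√(4.00/3.02)]^2 = (4.00/3.02)^(2/2).
= 1.32450^1 = 1.32.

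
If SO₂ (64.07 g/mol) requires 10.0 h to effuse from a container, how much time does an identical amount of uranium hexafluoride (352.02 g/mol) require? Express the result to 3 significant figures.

23.4 h

Using Graham's law: t_UF₆/t_SO₂ = √(M_UF₆/M_SO₂) = √(352.02/64.07) = √5.494 = 2.344.
So the time for UF₆ is 10.0 × 2.344 = 23.4 h.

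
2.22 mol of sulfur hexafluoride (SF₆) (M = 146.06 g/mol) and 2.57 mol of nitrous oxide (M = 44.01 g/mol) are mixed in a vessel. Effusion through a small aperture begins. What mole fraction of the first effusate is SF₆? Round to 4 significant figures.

0.3217

Effusion rate of each component ∝ n_i/√M_i (partial pressure × 1/√M).
x_SF₆(eff) = (n_SF₆/√M_SF₆) / (n_SF₆/√M_SF₆ + n_N₂O/√M_N₂O)
= (2.22/√146.06) / (2.22/√146.06 + 2.57/√44.01) = 0.1837/(0.1837 + 0.3874) = 0.3217.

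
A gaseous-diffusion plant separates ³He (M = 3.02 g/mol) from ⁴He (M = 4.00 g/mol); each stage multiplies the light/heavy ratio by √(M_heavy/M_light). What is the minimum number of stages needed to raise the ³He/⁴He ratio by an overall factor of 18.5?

Single-stage factor α = √(4.00/3.02), so ln α = ½ ln(1.32450) = 0.1405.
Need α^N ≥ 18.5 ⇒ N ≥ ln(18.5) / ln α = 2.918 / 0.1405 = 20.76.
So at least 21 stages are needed.

21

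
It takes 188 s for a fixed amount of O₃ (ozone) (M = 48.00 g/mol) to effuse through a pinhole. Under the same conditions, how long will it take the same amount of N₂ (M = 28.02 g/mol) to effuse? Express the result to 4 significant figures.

By Graham's law, t_N₂/t_O₃ = √(M_N₂/M_O₃) = √(28.02/48.00) = √0.5837 = 0.7640.
So the time for N₂ is 188 × 0.7640 = 143.6 s.

143.6 s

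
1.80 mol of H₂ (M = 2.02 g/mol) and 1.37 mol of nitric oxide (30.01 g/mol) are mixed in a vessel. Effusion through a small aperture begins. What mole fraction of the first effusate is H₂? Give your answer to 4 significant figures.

Each component's effusion rate ∝ (its partial pressure)·(1/√M) ∝ n_i/√M_i.
x_H₂(eff) = (n_H₂/√M_H₂) / (n_H₂/√M_H₂ + n_NO/√M_NO)
= (1.80/√2.02) / (1.80/√2.02 + 1.37/√30.01) = 1.266/(1.266 + 0.2501) = 0.8351.

0.8351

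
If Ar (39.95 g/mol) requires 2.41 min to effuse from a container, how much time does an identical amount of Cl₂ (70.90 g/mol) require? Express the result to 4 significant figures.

3.211 min

Using Graham's law: t_Cl₂/t_Ar = √(M_Cl₂/M_Ar) = √(70.90/39.95) = √1.775 = 1.332.
So the time for Cl₂ is 2.41 × 1.332 = 3.211 min.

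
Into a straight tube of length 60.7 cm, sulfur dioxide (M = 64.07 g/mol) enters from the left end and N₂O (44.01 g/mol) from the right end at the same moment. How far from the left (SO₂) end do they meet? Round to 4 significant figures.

27.51 cm

The fronts meet when d_SO₂ + d_N₂O = L with d_SO₂/d_N₂O = √(M_N₂O/M_SO₂) (Graham's law). Here √(M_N₂O/M_SO₂) = √(44.01/64.07) = 0.8288.
With d_SO₂ + d_N₂O = 60.7 cm, d_N₂O = 60.7/(1 + 0.8288) = 33.19 cm.
d_SO₂ = 60.7 − 33.19 = 27.51 cm.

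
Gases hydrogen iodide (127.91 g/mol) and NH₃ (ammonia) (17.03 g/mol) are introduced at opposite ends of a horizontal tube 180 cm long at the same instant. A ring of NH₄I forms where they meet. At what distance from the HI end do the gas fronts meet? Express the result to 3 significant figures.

Graham's law gives d_HI/d_NH₃ = rate_HI/rate_NH₃ = √(M_NH₃/M_HI) = √(17.03/127.91) = 0.3649.
With d_HI + d_NH₃ = 180 cm, d_NH₃ = 180/(1 + 0.3649) = 131.9 cm.
d_HI = 180 − 131.9 = 48.1 cm.

48.1 cm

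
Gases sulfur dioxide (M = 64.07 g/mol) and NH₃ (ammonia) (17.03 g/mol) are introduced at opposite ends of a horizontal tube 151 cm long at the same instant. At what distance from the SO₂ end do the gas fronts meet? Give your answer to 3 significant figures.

51.4 cm

Graham's law gives d_SO₂/d_NH₃ = rate_SO₂/rate_NH₃ = √(M_NH₃/M_SO₂) = √(17.03/64.07) = 0.5156.
With d_SO₂ + d_NH₃ = 151 cm, d_NH₃ = 151/(1 + 0.5156) = 99.63 cm.
d_SO₂ = 151 − 99.63 = 51.4 cm.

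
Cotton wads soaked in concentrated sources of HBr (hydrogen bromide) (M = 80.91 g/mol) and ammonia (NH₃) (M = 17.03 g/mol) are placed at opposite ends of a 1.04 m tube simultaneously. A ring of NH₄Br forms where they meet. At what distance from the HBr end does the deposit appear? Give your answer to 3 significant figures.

In equal time, each gas travels a distance ∝ its rate ∝ 1/√M, so d_HBr/d_NH₃ = √(M_NH₃/M_HBr) = √(17.03/80.91) = 0.4588.
With d_HBr + d_NH₃ = 1.04 m, d_NH₃ = 1.04/(1 + 0.4588) = 0.7129 m.
d_HBr = 1.04 − 0.7129 = 0.327 m.

0.327 m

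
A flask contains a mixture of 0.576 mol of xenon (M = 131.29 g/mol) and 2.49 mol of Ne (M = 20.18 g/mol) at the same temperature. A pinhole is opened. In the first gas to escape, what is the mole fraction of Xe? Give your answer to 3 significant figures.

0.0832

Rate_i ∝ x_i/√M_i (Graham's law weighted by mole fraction), so the effusate composition follows n_i/√M_i.
x_Xe(eff) = (n_Xe/√M_Xe) / (n_Xe/√M_Xe + n_Ne/√M_Ne)
= (0.576/√131.29) / (0.576/√131.29 + 2.49/√20.18) = 0.05027/(0.05027 + 0.5543) = 0.0832.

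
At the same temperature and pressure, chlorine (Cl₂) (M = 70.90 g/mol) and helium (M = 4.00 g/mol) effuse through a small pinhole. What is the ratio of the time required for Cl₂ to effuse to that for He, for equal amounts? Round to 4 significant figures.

4.210

Since effusion rate ∝ 1/√M, t_Cl₂/t_He = √(M_Cl₂/M_He) = √(70.90/4.00) = √17.73 = 4.210.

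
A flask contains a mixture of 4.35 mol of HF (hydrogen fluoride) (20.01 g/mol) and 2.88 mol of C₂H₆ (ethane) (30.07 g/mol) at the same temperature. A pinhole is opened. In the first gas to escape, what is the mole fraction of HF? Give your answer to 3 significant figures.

0.649

Rate_i ∝ x_i/√M_i (Graham's law weighted by mole fraction), so the effusate composition follows n_i/√M_i.
x_HF(eff) = (n_HF/√M_HF) / (n_HF/√M_HF + n_C₂H₆/√M_C₂H₆)
= (4.35/√20.01) / (4.35/√20.01 + 2.88/√30.07) = 0.9724/(0.9724 + 0.5252) = 0.649.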